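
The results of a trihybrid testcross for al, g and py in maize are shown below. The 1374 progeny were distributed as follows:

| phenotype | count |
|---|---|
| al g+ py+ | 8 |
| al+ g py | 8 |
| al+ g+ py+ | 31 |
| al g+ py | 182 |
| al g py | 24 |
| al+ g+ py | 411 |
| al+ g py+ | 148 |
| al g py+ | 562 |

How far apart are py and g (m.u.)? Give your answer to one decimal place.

5.2 m.u.

The two most frequent reciprocal classes, al+ g+ py and al g py+, are the parental types, so the F1 was al+ g+ py / al g py+.
The two rarest classes, al+ g py and al g+ py+, are the double crossovers. Comparing them with the parentals, only the g allele has switched, so g is the middle locus and the order is py – g – al.
Crossovers in the py–g interval produce the single-crossover classes al+ g+ py+ and al g py (31 + 24 = 55) plus the double crossovers (16).
RF(py–g) = (55 + 16) / 1374 = 71/1374 = 0.0517 → 5.2 m.u.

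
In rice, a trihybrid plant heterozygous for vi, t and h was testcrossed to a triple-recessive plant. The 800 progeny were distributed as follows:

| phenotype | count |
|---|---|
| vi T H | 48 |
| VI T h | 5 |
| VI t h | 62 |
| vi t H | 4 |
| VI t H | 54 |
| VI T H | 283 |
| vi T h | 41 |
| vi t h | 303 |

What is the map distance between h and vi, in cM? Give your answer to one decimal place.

The two most frequent reciprocal classes, VI T H and vi t h, are the parental types, so the F1 was VI T H / vi t h.
The two rarest classes, VI T h and vi t H, are the double crossovers. Comparing them with the parentals, only the h allele has switched, so h is the middle locus and the order is vi – h – t.
Crossovers in the vi–h interval produce the single-crossover classes vi T H and VI t h (48 + 62 = 110) plus the double crossovers (9).
RF(vi–h) = (110 + 9) / 800 = 119/800 = 0.1487 → 14.9 cM.

14.9 cM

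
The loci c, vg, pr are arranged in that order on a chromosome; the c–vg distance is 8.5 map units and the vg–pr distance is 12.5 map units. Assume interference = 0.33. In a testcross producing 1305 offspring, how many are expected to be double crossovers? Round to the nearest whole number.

Map distances give recombination frequencies of 0.085 and 0.125 for the two intervals.
With interference 0.33 (so coincidence = 0.67), expected double-crossover frequency = 0.085 × 0.125 × 0.67 = 0.00712.
Expected number = 0.00712 × 1305 = 9.29 ≈ 9.

9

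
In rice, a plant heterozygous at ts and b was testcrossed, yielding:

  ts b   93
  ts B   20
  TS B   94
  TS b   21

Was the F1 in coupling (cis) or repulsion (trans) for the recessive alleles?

The two most frequent classes are TS B (94) and ts b (93); these are the parental (non-recombinant) types.
So the F1 carried TS B on one chromosome and ts b on the other — the recessive alleles are on the same chromosome (cis / coupling).

cis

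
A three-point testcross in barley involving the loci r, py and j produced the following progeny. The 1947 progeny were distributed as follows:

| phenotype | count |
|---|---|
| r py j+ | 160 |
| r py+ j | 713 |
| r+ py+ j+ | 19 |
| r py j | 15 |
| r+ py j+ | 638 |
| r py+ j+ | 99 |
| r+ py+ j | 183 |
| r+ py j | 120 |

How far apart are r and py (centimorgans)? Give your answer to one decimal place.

The two most frequent reciprocal classes, r+ py j+ and r py+ j, are the parental types, so the F1 was r+ py j+ / r py+ j.
The two rarest classes, r+ py+ j+ and r py j, are the double crossovers. Comparing them with the parentals, only the py allele has switched, so py is the middle locus and the order is j – py – r.
Crossovers in the py–r interval produce the single-crossover classes r py j+ and r+ py+ j (160 + 183 = 343) plus the double crossovers (34).
RF(py–r) = (343 + 34) / 1947 = 377/1947 = 0.1936 → 19.4 centimorgans.

19.4 centimorgans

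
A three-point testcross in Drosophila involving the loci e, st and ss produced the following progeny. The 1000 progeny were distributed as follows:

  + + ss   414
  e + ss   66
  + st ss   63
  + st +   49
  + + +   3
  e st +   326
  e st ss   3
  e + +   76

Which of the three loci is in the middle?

ss

The two most frequent reciprocal classes, e st + and + + ss, are the parental types, so the F1 was e st + / + + ss.
The two rarest classes, e st ss and + + +, are the double crossovers. Comparing them with the parentals, only the ss allele has switched, so ss is the middle locus and the order is st – ss – e.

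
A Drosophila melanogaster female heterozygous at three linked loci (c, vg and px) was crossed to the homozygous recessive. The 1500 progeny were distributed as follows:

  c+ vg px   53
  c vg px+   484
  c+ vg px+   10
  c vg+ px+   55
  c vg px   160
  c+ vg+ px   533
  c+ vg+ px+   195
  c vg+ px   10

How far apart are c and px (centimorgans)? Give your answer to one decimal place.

25.0 centimorgans

The two most frequent reciprocal classes, c+ vg+ px and c vg px+, are the parental types, so the F1 was c+ vg+ px / c vg px+.
The two rarest classes, c vg+ px and c+ vg px+, are the double crossovers. Comparing them with the parentals, only the c allele has switched, so c is the middle locus and the order is vg – c – px.
Crossovers in the c–px interval produce the single-crossover classes c+ vg+ px+ and c vg px (195 + 160 = 355) plus the double crossovers (20).
RF(c–px) = (355 + 20) / 1500 = 375/1500 = 0.2500 → 25.0 centimorgans.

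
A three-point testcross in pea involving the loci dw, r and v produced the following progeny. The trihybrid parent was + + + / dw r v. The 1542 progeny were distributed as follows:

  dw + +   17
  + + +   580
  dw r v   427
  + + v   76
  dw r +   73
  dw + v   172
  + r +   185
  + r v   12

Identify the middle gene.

dw

The two rarest classes, dw + + and + r v, are the double crossovers. Comparing them with the parentals, only the dw allele has switched, so dw is the middle locus and the order is r – dw – v.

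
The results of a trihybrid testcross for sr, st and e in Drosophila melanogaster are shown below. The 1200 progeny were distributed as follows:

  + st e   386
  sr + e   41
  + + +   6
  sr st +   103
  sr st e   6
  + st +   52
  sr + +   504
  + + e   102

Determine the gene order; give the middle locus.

The two most frequent reciprocal classes, sr + + and + st e, are the parental types, so the F1 was sr + + / + st e.
The two rarest classes, + + + and sr st e, are the double crossovers. Comparing them with the parentals, only the sr allele has switched, so sr is the middle locus and the order is st – sr – e.

sr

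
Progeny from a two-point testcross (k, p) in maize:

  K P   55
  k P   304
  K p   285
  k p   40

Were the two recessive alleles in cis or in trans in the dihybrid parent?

The two most frequent classes are K p (285) and k P (304); these are the parental (non-recombinant) types.
So the F1 carried K p on one chromosome and k P on the other — the recessive alleles are on opposite chromosomes (trans / repulsion).

trans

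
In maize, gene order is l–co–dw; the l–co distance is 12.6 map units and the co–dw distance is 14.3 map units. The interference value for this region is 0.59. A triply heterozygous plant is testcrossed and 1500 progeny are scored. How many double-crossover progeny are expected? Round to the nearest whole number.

11

Map distances give recombination frequencies of 0.126 and 0.143 for the two intervals.
With interference 0.59 (so coincidence = 0.41), expected double-crossover frequency = 0.126 × 0.143 × 0.41 = 0.00739.
Expected number = 0.00739 × 1500 = 11.08 ≈ 11.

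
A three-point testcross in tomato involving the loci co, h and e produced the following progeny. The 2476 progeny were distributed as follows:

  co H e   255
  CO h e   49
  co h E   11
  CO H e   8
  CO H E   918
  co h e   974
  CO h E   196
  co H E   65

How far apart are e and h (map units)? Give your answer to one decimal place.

19.0 map units

The two most frequent reciprocal classes, CO H E and co h e, are the parental types, so the F1 was CO H E / co h e.
The two rarest classes, CO H e and co h E, are the double crossovers. Comparing them with the parentals, only the e allele has switched, so e is the middle locus and the order is h – e – co.
Crossovers in the h–e interval produce the single-crossover classes CO h E and co H e (196 + 255 = 451) plus the double crossovers (19).
RF(h–e) = (451 + 19) / 2476 = 470/2476 = 0.1898 → 19.0 map units.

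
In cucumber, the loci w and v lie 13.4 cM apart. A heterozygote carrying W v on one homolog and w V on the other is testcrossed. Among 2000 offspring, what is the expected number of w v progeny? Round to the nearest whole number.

134

A map distance of 13.4 cM corresponds to a recombination frequency of 0.134.
The F1 is W v / w V, so w v is a recombinant gamete class with expected frequency r/2 = 0.134/2 = 0.0670.
Expected number = 0.0670 × 2000 = 134.00 ≈ 134.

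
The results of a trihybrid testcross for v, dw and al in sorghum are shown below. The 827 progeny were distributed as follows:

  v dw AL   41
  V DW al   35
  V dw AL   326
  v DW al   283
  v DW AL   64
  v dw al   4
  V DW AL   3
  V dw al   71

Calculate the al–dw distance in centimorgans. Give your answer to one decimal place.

The two most frequent reciprocal classes, V dw AL and v DW al, are the parental types, so the F1 was V dw AL / v DW al.
The two rarest classes, V DW AL and v dw al, are the double crossovers. Comparing them with the parentals, only the dw allele has switched, so dw is the middle locus and the order is al – dw – v.
Crossovers in the al–dw interval produce the single-crossover classes V dw al and v DW AL (71 + 64 = 135) plus the double crossovers (7).
RF(al–dw) = (135 + 7) / 827 = 142/827 = 0.1717 → 17.2 centimorgans.

17.2 centimorgans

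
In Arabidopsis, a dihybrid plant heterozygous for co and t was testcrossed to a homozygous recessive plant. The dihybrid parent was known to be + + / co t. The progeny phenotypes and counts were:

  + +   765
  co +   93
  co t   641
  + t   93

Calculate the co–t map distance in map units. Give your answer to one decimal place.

The recombinant classes are + t and co +: 93 + 93 = 186.
Recombination frequency = 186/1592 = 0.1168 ≈ 11.7%, i.e. 11.7 map units.

11.7 map units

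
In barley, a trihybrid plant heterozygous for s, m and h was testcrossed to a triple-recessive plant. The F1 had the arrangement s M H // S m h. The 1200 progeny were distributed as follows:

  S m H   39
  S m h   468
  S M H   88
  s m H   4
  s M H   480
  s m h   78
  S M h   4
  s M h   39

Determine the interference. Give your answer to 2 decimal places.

0.36

The two rarest classes, s m H and S M h, are the double crossovers. Comparing them with the parentals, only the m allele has switched, so m is the middle locus and the order is s – m – h.
s–m: (166 + 8)/1200 = 0.1450; m–h: (78 + 8)/1200 = 0.0717.
Expected DCO frequency = 0.1450 × 0.0717 ≈ 0.01040; observed = 8/1200 ≈ 0.00667.
Coefficient of coincidence = 0.00667/0.01040 ≈ 0.64; interference = 1 − 0.64 = 0.36.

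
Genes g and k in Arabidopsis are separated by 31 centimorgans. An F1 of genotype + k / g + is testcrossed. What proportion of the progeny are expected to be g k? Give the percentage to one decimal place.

A map distance of 31 centimorgans corresponds to a recombination frequency of 0.310.
The F1 is + k / g +, so g k is a recombinant gamete class with expected frequency r/2 = 0.310/2 = 0.1550.
That is 0.1550 = 15.5% of the progeny.

15.5%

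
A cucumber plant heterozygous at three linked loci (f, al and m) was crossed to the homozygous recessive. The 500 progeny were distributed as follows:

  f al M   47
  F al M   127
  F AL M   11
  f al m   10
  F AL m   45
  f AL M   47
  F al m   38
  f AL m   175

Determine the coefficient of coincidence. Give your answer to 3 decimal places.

The two most frequent reciprocal classes, F al M and f AL m, are the parental types, so the F1 was F al M / f AL m.
The two rarest classes, F AL M and f al m, are the double crossovers. Comparing them with the parentals, only the al allele has switched, so al is the middle locus and the order is m – al – f.
m–al: (85 + 21)/500 = 0.2120; al–f: (92 + 21)/500 = 0.2260.
Expected DCO frequency = 0.2120 × 0.2260 ≈ 0.04791; observed = 21/500 ≈ 0.04200.
Coefficient of coincidence = 0.04200/0.04791 ≈ 0.877.

0.877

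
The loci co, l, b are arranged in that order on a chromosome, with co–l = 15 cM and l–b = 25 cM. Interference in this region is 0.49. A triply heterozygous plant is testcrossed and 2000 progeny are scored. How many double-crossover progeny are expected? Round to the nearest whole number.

38

Map distances give recombination frequencies of 0.150 and 0.250 for the two intervals.
With interference 0.49 (so coincidence = 0.51), expected double-crossover frequency = 0.150 × 0.250 × 0.51 = 0.01912.
Expected number = 0.01912 × 2000 = 38.25 ≈ 38.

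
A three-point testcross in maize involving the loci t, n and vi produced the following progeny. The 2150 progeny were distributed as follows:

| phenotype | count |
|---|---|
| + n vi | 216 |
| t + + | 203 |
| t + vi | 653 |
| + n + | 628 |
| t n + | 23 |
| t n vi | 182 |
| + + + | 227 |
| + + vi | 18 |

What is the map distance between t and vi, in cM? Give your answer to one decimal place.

21.4 cM

The two most frequent reciprocal classes, t + vi and + n +, are the parental types, so the F1 was t + vi / + n +.
The two rarest classes, + + vi and t n +, are the double crossovers. Comparing them with the parentals, only the t allele has switched, so t is the middle locus and the order is vi – t – n.
Crossovers in the vi–t interval produce the single-crossover classes t + + and + n vi (203 + 216 = 419) plus the double crossovers (41).
RF(vi–t) = (419 + 41) / 2150 = 460/2150 = 0.2140 → 21.4 cM.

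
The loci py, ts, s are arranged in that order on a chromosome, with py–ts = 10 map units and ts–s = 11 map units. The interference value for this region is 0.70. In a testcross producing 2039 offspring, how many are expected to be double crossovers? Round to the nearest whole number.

7

Map distances give recombination frequencies of 0.100 and 0.110 for the two intervals.
With interference 0.70 (so coincidence = 0.30), expected double-crossover frequency = 0.100 × 0.110 × 0.30 = 0.00330.
Expected number = 0.00330 × 2039 = 6.73 ≈ 7.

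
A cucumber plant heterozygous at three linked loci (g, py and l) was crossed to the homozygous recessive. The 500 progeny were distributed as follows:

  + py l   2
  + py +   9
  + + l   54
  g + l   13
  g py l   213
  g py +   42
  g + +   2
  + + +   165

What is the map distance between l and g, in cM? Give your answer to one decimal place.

20.0 cM

The two most frequent reciprocal classes, + + + and g py l, are the parental types, so the F1 was + + + / g py l.
The two rarest classes, g + + and + py l, are the double crossovers. Comparing them with the parentals, only the g allele has switched, so g is the middle locus and the order is l – g – py.
Crossovers in the l–g interval produce the single-crossover classes + + l and g py + (54 + 42 = 96) plus the double crossovers (4).
RF(l–g) = (96 + 4) / 500 = 100/500 = 0.2000 → 20.0 cM.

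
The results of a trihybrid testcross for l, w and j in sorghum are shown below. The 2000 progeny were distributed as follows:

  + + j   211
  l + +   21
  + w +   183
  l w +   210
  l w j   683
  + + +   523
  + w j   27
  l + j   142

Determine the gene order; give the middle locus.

The two most frequent reciprocal classes, l w j and + + +, are the parental types, so the F1 was l w j / + + +.
The two rarest classes, + w j and l + +, are the double crossovers. Comparing them with the parentals, only the l allele has switched, so l is the middle locus and the order is j – l – w.

l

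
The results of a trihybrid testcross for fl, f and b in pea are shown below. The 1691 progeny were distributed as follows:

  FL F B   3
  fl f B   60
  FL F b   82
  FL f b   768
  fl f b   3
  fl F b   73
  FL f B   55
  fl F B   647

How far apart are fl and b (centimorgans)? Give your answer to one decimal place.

The two most frequent reciprocal classes, fl F B and FL f b, are the parental types, so the F1 was fl F B / FL f b.
The two rarest classes, FL F B and fl f b, are the double crossovers. Comparing them with the parentals, only the fl allele has switched, so fl is the middle locus and the order is b – fl – f.
Crossovers in the b–fl interval produce the single-crossover classes fl F b and FL f B (73 + 55 = 128) plus the double crossovers (6).
RF(b–fl) = (128 + 6) / 1691 = 134/1691 = 0.0792 → 7.9 centimorgans.

7.9 centimorgans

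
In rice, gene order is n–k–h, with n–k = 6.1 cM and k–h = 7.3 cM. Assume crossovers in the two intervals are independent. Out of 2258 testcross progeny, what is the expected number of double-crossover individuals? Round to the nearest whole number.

10

Map distances give recombination frequencies of 0.061 and 0.073 for the two intervals.
With no interference, expected double-crossover frequency = 0.061 × 0.073 = 0.00445.
Expected number = 0.00445 × 2258 = 10.05 ≈ 10.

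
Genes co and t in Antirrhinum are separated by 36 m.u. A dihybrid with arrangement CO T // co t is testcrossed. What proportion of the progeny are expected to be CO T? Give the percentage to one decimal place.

A map distance of 36 m.u. corresponds to a recombination frequency of 0.360.
The F1 is CO T / co t, so CO T is a parental gamete class with expected frequency (1 − r)/2 = 0.640/2 = 0.3200.
That is 0.3200 = 32.0% of the progeny.

32.0%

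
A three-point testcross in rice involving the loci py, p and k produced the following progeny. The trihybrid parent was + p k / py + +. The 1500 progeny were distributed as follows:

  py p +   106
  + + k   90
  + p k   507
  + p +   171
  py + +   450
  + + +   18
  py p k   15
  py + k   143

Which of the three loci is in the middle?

py

The two rarest classes, py p k and + + +, are the double crossovers. Comparing them with the parentals, only the py allele has switched, so py is the middle locus and the order is p – py – k.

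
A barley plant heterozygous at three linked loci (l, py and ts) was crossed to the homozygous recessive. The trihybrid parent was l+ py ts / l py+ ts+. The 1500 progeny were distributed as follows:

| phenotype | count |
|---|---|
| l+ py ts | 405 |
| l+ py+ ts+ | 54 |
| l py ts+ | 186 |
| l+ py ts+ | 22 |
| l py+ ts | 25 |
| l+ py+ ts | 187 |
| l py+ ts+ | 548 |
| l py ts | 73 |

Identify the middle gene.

The two rarest classes, l+ py ts+ and l py+ ts, are the double crossovers. Comparing them with the parentals, only the ts allele has switched, so ts is the middle locus and the order is l – ts – py.

ts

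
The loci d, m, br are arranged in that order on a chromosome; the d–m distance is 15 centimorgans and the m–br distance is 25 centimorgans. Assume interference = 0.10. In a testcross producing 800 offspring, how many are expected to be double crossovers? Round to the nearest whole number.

Map distances give recombination frequencies of 0.150 and 0.250 for the two intervals.
With interference 0.10 (so coincidence = 0.90), expected double-crossover frequency = 0.150 × 0.250 × 0.90 = 0.03375.
Expected number = 0.03375 × 800 = 27.00 ≈ 27.

27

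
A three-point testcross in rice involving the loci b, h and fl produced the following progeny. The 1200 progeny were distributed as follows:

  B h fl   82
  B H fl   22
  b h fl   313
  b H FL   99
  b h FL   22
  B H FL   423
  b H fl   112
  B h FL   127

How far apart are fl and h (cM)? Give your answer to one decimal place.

The two most frequent reciprocal classes, B H FL and b h fl, are the parental types, so the F1 was B H FL / b h fl.
The two rarest classes, B H fl and b h FL, are the double crossovers. Comparing them with the parentals, only the fl allele has switched, so fl is the middle locus and the order is b – fl – h.
Crossovers in the fl–h interval produce the single-crossover classes B h FL and b H fl (127 + 112 = 239) plus the double crossovers (44).
RF(fl–h) = (239 + 44) / 1200 = 283/1200 = 0.2358 → 23.6 cM.

23.6 cM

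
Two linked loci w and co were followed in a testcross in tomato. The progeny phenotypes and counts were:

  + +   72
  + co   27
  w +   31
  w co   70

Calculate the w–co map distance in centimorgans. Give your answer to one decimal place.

The two most frequent classes, + + (72) and w co (70), are the parental types, so the F1 was + + / w co.
The recombinant classes are + co and w +: 27 + 31 = 58.
Recombination frequency = 58/200 = 0.2900 ≈ 29.0%, i.e. 29.0 centimorgans.

29.0 centimorgans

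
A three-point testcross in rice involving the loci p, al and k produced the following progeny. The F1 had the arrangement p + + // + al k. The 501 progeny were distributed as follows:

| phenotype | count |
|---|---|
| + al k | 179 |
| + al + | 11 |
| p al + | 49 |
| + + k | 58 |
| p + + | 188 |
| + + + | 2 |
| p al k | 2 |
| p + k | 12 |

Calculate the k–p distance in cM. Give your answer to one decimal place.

5.4 cM

The two rarest classes, + + + and p al k, are the double crossovers. Comparing them with the parentals, only the p allele has switched, so p is the middle locus and the order is k – p – al.
Crossovers in the k–p interval produce the single-crossover classes p + k and + al + (12 + 11 = 23) plus the double crossovers (4).
RF(k–p) = (23 + 4) / 501 = 27/501 = 0.0539 → 5.4 cM.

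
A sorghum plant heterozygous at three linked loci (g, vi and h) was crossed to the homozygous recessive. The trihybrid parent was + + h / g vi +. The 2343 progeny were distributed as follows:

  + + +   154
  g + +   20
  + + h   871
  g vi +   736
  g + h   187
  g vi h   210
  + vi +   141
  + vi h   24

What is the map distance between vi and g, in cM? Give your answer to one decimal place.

15.9 cM

The two rarest classes, + vi h and g + +, are the double crossovers. Comparing them with the parentals, only the vi allele has switched, so vi is the middle locus and the order is h – vi – g.
Crossovers in the vi–g interval produce the single-crossover classes g + h and + vi + (187 + 141 = 328) plus the double crossovers (44).
RF(vi–g) = (328 + 44) / 2343 = 372/2343 = 0.1588 → 15.9 cM.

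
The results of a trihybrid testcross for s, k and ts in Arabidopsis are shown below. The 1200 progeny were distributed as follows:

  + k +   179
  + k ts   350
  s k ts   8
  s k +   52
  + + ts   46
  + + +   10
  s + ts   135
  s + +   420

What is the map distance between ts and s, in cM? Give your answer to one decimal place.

27.7 cM

The two most frequent reciprocal classes, + k ts and s + +, are the parental types, so the F1 was + k ts / s + +.
The two rarest classes, s k ts and + + +, are the double crossovers. Comparing them with the parentals, only the s allele has switched, so s is the middle locus and the order is ts – s – k.
Crossovers in the ts–s interval produce the single-crossover classes + k + and s + ts (179 + 135 = 314) plus the double crossovers (18).
RF(ts–s) = (314 + 18) / 1200 = 332/1200 = 0.2767 → 27.7 cM.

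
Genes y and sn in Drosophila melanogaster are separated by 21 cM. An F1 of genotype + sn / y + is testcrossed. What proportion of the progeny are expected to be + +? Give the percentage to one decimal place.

A map distance of 21 cM corresponds to a recombination frequency of 0.210.
The F1 is + sn / y +, so + + is a recombinant gamete class with expected frequency r/2 = 0.210/2 = 0.1050.
That is 0.1050 = 10.5% of the progeny.

10.5%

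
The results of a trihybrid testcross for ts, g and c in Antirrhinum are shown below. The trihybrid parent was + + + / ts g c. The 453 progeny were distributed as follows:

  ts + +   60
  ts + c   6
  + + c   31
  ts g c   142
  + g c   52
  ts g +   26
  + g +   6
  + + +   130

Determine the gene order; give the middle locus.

The two rarest classes, + g + and ts + c, are the double crossovers. Comparing them with the parentals, only the g allele has switched, so g is the middle locus and the order is c – g – ts.

g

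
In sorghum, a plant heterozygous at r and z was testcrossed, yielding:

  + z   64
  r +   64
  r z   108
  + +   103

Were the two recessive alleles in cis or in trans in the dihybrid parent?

cis

The two most frequent classes are + + (103) and r z (108); these are the parental (non-recombinant) types.
So the F1 carried + + on one chromosome and r z on the other — the recessive alleles are on the same chromosome (cis / coupling).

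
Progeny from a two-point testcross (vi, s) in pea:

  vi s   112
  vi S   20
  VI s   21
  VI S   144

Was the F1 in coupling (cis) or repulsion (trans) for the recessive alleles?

cis

The two most frequent classes are VI S (144) and vi s (112); these are the parental (non-recombinant) types.
So the F1 carried VI S on one chromosome and vi s on the other — the recessive alleles are on the same chromosome (cis / coupling).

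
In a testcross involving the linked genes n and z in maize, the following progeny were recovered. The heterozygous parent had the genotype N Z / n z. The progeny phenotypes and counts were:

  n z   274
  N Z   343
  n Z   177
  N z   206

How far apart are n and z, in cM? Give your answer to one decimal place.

38.3 cM

The recombinant classes are N z and n Z: 206 + 177 = 383.
Recombination frequency = 383/1000 = 0.3830 ≈ 38.3%, i.e. 38.3 cM.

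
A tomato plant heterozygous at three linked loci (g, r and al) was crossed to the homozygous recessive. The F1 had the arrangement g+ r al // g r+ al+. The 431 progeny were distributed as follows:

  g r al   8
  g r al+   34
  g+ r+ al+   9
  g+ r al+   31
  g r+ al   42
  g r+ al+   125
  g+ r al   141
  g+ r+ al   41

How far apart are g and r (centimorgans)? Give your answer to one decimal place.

21.3 centimorgans

The two rarest classes, g r al and g+ r+ al+, are the double crossovers. Comparing them with the parentals, only the g allele has switched, so g is the middle locus and the order is al – g – r.
Crossovers in the g–r interval produce the single-crossover classes g+ r+ al and g r al+ (41 + 34 = 75) plus the double crossovers (17).
RF(g–r) = (75 + 17) / 431 = 92/431 = 0.2135 → 21.3 centimorgans.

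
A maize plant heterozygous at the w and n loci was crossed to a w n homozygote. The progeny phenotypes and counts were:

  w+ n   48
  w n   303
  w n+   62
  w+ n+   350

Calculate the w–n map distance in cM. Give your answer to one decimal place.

The two most frequent classes, w+ n+ (350) and w n (303), are the parental types, so the F1 was w+ n+ / w n.
The recombinant classes are w+ n and w n+: 48 + 62 = 110.
Recombination frequency = 110/763 = 0.1442 ≈ 14.4%, i.e. 14.4 cM.

14.4 cM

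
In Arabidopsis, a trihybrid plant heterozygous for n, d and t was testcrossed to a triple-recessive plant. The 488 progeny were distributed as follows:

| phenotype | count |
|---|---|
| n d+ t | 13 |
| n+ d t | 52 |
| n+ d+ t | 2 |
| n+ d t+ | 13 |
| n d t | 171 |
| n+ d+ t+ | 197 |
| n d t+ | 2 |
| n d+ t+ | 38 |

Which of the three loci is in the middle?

The two most frequent reciprocal classes, n d t and n+ d+ t+, are the parental types, so the F1 was n d t / n+ d+ t+.
The two rarest classes, n d t+ and n+ d+ t, are the double crossovers. Comparing them with the parentals, only the t allele has switched, so t is the middle locus and the order is n – t – d.

t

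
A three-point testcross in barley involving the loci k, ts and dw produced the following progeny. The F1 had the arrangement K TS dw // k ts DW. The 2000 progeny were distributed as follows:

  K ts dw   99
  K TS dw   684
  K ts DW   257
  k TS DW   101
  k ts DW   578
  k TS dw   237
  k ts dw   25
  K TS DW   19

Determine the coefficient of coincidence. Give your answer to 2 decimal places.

The two rarest classes, K TS DW and k ts dw, are the double crossovers. Comparing them with the parentals, only the dw allele has switched, so dw is the middle locus and the order is ts – dw – k.
ts–dw: (200 + 44)/2000 = 0.1220; dw–k: (494 + 44)/2000 = 0.2690.
Expected DCO frequency = 0.1220 × 0.2690 ≈ 0.03282; observed = 44/2000 ≈ 0.02200.
Coefficient of coincidence = 0.02200/0.03282 ≈ 0.67.

0.67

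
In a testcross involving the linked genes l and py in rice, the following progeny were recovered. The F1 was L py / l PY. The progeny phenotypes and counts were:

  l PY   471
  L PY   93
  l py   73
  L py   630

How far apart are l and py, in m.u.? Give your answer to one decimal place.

The recombinant classes are L PY and l py: 93 + 73 = 166.
Recombination frequency = 166/1267 = 0.1310 ≈ 13.1%, i.e. 13.1 m.u.

13.1 m.u.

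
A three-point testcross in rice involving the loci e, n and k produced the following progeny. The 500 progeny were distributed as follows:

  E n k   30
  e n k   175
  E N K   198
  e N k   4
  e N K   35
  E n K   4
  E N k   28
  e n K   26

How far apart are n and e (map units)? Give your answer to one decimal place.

The two most frequent reciprocal classes, E N K and e n k, are the parental types, so the F1 was E N K / e n k.
The two rarest classes, E n K and e N k, are the double crossovers. Comparing them with the parentals, only the n allele has switched, so n is the middle locus and the order is e – n – k.
Crossovers in the e–n interval produce the single-crossover classes e N K and E n k (35 + 30 = 65) plus the double crossovers (8).
RF(e–n) = (65 + 8) / 500 = 73/500 = 0.1460 → 14.6 map units.

14.6 map units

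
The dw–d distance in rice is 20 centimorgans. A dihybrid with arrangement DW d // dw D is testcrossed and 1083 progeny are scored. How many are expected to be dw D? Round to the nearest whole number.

433

A map distance of 20 centimorgans corresponds to a recombination frequency of 0.200.
The F1 is DW d / dw D, so dw D is a parental gamete class with expected frequency (1 − r)/2 = 0.800/2 = 0.4000.
Expected number = 0.4000 × 1083 = 433.20 ≈ 433.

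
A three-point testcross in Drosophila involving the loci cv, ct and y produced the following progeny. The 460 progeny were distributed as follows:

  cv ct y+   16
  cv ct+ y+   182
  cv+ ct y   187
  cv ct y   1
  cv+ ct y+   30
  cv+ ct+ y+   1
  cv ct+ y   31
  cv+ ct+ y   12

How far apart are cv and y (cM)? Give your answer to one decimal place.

13.7 cM

The two most frequent reciprocal classes, cv+ ct y and cv ct+ y+, are the parental types, so the F1 was cv+ ct y / cv ct+ y+.
The two rarest classes, cv ct y and cv+ ct+ y+, are the double crossovers. Comparing them with the parentals, only the cv allele has switched, so cv is the middle locus and the order is ct – cv – y.
Crossovers in the cv–y interval produce the single-crossover classes cv+ ct y+ and cv ct+ y (30 + 31 = 61) plus the double crossovers (2).
RF(cv–y) = (61 + 2) / 460 = 63/460 = 0.1370 → 13.7 cM.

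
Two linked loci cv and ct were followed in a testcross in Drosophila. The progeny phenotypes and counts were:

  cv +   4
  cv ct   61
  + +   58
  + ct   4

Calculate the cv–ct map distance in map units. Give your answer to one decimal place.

6.3 map units

The two most frequent classes, + + (58) and cv ct (61), are the parental types, so the F1 was + + / cv ct.
The recombinant classes are + ct and cv +: 4 + 4 = 8.
Recombination frequency = 8/127 = 0.0630 ≈ 6.3%, i.e. 6.3 map units.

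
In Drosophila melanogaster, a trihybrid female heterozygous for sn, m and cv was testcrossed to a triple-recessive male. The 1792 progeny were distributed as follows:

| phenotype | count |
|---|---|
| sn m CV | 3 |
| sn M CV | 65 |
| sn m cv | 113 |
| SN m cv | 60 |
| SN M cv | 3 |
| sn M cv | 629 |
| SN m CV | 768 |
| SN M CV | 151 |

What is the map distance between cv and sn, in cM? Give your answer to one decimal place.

The two most frequent reciprocal classes, sn M cv and SN m CV, are the parental types, so the F1 was sn M cv / SN m CV.
The two rarest classes, SN M cv and sn m CV, are the double crossovers. Comparing them with the parentals, only the sn allele has switched, so sn is the middle locus and the order is cv – sn – m.
Crossovers in the cv–sn interval produce the single-crossover classes sn M CV and SN m cv (65 + 60 = 125) plus the double crossovers (6).
RF(cv–sn) = (125 + 6) / 1792 = 131/1792 = 0.0731 → 7.3 cM.

7.3 cM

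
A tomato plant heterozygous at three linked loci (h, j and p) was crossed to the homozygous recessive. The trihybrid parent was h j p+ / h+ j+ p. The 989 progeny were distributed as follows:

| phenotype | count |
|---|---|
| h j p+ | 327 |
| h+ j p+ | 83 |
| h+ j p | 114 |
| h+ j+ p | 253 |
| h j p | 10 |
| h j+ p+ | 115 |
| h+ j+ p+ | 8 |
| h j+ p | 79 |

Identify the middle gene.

The two rarest classes, h j p and h+ j+ p+, are the double crossovers. Comparing them with the parentals, only the p allele has switched, so p is the middle locus and the order is h – p – j.

p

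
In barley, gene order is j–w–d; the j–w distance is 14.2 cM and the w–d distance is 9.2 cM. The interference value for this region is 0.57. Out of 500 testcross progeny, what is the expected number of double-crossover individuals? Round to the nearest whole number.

3

Map distances give recombination frequencies of 0.142 and 0.092 for the two intervals.
With interference 0.57 (so coincidence = 0.43), expected double-crossover frequency = 0.142 × 0.092 × 0.43 = 0.00562.
Expected number = 0.00562 × 500 = 2.81 ≈ 3.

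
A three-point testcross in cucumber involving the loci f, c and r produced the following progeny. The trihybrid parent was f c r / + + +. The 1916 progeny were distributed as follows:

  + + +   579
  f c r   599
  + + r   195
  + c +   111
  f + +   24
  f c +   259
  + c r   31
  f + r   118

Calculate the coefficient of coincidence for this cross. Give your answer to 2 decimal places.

The two rarest classes, + c r and f + +, are the double crossovers. Comparing them with the parentals, only the f allele has switched, so f is the middle locus and the order is c – f – r.
c–f: (229 + 55)/1916 = 0.1482; f–r: (454 + 55)/1916 = 0.2657.
Expected DCO frequency = 0.1482 × 0.2657 ≈ 0.03938; observed = 55/1916 ≈ 0.02871.
Coefficient of coincidence = 0.02871/0.03938 ≈ 0.73.

0.73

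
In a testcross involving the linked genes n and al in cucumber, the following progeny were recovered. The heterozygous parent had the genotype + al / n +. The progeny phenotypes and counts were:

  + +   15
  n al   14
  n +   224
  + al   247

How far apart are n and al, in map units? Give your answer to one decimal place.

The recombinant classes are + + and n al: 15 + 14 = 29.
Recombination frequency = 29/500 = 0.0580 ≈ 5.8%, i.e. 5.8 map units.

5.8 map units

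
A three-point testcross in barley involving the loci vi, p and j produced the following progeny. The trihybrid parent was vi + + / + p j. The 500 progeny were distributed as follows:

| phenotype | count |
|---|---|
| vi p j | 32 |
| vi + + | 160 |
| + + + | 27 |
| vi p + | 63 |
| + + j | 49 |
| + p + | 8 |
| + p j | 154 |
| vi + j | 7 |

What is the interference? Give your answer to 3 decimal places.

The two rarest classes, vi + j and + p +, are the double crossovers. Comparing them with the parentals, only the j allele has switched, so j is the middle locus and the order is vi – j – p.
vi–j: (59 + 15)/500 = 0.1480; j–p: (112 + 15)/500 = 0.2540.
Expected DCO frequency = 0.1480 × 0.2540 ≈ 0.03759; observed = 15/500 ≈ 0.03000.
Coefficient of coincidence = 0.03000/0.03759 ≈ 0.798; interference = 1 − 0.798 = 0.202.

0.202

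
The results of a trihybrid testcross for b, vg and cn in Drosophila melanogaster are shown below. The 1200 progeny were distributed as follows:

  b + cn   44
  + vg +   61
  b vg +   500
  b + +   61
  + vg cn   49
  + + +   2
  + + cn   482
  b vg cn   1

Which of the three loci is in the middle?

The two most frequent reciprocal classes, + + cn and b vg +, are the parental types, so the F1 was + + cn / b vg +.
The two rarest classes, + + + and b vg cn, are the double crossovers. Comparing them with the parentals, only the cn allele has switched, so cn is the middle locus and the order is vg – cn – b.

cn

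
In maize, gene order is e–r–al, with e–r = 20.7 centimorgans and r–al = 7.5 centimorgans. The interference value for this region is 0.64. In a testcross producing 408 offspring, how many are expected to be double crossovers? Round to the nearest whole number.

Map distances give recombination frequencies of 0.207 and 0.075 for the two intervals.
With interference 0.64 (so coincidence = 0.36), expected double-crossover frequency = 0.207 × 0.075 × 0.36 = 0.00559.
Expected number = 0.00559 × 408 = 2.28 ≈ 2.

2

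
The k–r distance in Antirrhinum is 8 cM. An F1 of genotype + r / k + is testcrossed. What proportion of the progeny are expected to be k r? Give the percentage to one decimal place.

4.0%

A map distance of 8 cM corresponds to a recombination frequency of 0.080.
The F1 is + r / k +, so k r is a recombinant gamete class with expected frequency r/2 = 0.080/2 = 0.0400.
That is 0.0400 = 4.0% of the progeny.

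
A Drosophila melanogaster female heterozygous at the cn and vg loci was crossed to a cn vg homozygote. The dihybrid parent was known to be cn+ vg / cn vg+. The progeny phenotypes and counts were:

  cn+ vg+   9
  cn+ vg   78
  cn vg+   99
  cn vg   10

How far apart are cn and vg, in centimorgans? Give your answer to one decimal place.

The recombinant classes are cn+ vg+ and cn vg: 9 + 10 = 19.
Recombination frequency = 19/196 = 0.0969 ≈ 9.7%, i.e. 9.7 centimorgans.

9.7 centimorgans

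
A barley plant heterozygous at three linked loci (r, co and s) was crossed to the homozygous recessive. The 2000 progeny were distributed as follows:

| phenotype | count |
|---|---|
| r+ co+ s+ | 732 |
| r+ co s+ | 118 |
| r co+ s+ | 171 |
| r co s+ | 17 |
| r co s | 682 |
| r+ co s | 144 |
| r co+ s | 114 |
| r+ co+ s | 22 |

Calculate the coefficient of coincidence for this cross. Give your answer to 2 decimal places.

The two most frequent reciprocal classes, r+ co+ s+ and r co s, are the parental types, so the F1 was r+ co+ s+ / r co s.
The two rarest classes, r+ co+ s and r co s+, are the double crossovers. Comparing them with the parentals, only the s allele has switched, so s is the middle locus and the order is r – s – co.
r–s: (315 + 39)/2000 = 0.1770; s–co: (232 + 39)/2000 = 0.1355.
Expected DCO frequency = 0.1770 × 0.1355 ≈ 0.02398; observed = 39/2000 ≈ 0.01950.
Coefficient of coincidence = 0.01950/0.02398 ≈ 0.81.

0.81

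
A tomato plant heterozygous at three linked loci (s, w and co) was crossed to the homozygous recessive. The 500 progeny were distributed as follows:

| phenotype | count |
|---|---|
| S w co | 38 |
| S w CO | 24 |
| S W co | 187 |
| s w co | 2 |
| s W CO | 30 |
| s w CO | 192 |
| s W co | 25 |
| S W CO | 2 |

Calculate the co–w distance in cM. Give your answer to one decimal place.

The two most frequent reciprocal classes, s w CO and S W co, are the parental types, so the F1 was s w CO / S W co.
The two rarest classes, s w co and S W CO, are the double crossovers. Comparing them with the parentals, only the co allele has switched, so co is the middle locus and the order is w – co – s.
Crossovers in the w–co interval produce the single-crossover classes s W CO and S w co (30 + 38 = 68) plus the double crossovers (4).
RF(w–co) = (68 + 4) / 500 = 72/500 = 0.1440 → 14.4 cM.

14.4 cM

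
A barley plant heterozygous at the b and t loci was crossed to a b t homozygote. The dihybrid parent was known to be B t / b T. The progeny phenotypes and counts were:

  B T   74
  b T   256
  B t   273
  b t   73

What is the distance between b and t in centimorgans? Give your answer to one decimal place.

21.7 centimorgans

The recombinant classes are B T and b t: 74 + 73 = 147.
Recombination frequency = 147/676 = 0.2175 ≈ 21.7%, i.e. 21.7 centimorgans.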